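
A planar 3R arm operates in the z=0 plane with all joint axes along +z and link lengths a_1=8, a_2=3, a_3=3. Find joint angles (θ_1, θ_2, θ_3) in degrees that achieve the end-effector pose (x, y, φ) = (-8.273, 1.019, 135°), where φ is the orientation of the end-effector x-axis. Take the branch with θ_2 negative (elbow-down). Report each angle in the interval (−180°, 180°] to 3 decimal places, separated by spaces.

-149.999 -135.001 60.000

wrist centre = target − a_3·(cos φ, sin φ) = (-6.1517, -1.1023)
cos θ_2 = (39.0583−8²−3²)/(2·8·3) = -0.7071; θ_2 = -135.0010° (elbow-down)
β = atan2(-1.1023,-6.1517) = -169.8410°; ψ = atan2(-2.1213,5.8786) = -19.8418°
θ_1 = β − ψ = -149.9992°
θ_3 = φ − θ_1 − θ_2 = 60.0002° (wrapped to (-180°,180°])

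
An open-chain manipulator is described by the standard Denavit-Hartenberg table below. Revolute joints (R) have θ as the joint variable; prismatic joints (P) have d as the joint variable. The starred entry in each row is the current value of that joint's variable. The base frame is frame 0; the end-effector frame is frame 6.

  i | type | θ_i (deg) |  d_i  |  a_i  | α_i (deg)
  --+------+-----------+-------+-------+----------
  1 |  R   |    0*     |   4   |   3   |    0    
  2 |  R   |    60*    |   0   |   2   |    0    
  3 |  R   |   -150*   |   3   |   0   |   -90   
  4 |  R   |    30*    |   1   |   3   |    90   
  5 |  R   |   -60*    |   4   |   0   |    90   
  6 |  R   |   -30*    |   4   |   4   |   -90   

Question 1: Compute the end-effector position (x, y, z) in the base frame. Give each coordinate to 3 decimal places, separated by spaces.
after link 1: o_1 = (3.0000, 0.0000, 4.0000)
after link 2: o_2 = (4.0000, 1.7321, 4.0000)
after link 3: o_3 = (4.0000, 1.7321, 7.0000)
after link 4: o_4 = (5.0000, -0.8660, 5.5000)
after link 5: o_5 = (5.0000, -2.8660, 8.9641)
after link 6: o_6 = (-0.0000, -0.3660, 8.0981)

-0.000 -0.366 8.098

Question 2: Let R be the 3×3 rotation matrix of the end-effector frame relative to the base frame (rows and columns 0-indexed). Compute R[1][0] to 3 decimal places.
-0.125

End-effector x-axis (col 0 of R) = (-0.7500,-0.1250,-0.6495)
R[1][0] = -0.1250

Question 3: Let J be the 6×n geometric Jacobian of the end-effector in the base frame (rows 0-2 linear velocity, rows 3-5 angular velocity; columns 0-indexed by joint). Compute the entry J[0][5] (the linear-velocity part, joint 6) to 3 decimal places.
axis z_5 = (-0.5000,0.7500,0.4330); lever o_n−o_5 = (-5.0000,2.5000,-0.8660)
cross product → J_v[:, 5] = (-1.7321,-2.5981,2.5000)
J_ω[:, 5] = z_5
entry J[0][5] = -1.7321

-1.732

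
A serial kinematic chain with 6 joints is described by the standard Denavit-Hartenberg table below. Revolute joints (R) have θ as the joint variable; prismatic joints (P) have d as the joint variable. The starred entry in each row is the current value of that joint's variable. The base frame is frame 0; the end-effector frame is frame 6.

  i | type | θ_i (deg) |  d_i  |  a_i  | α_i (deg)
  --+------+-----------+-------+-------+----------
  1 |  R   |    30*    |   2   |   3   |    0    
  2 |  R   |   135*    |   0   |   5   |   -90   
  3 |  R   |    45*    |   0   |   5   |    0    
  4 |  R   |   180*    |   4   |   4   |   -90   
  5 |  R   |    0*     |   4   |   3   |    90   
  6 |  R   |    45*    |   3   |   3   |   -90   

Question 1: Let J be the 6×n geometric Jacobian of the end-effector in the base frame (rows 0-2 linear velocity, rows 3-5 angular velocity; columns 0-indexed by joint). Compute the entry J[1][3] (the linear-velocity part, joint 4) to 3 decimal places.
2.790

axis z_3 = (-0.2588,-0.9659,0.0000); lever o_n−o_3 = (0.2373,-7.3105,10.7782)
cross product → J_v[:, 3] = (-10.4109,2.7896,2.1213)
J_ω[:, 3] = z_3
entry J[1][3] = 2.7896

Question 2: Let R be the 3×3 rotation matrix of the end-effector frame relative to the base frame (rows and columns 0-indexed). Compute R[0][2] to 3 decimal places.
End-effector z-axis (col 2 of R) = (-0.9659,0.2588,0.0000)
R[0][2] = -0.9659

-0.966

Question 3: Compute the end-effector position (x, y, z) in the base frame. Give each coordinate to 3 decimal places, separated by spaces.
-5.409 -3.601 9.243

after link 1: o_1 = (2.5981, 1.5000, 2.0000)
after link 2: o_2 = (-2.2316, 2.7941, 2.0000)
after link 3: o_3 = (-5.6466, 3.7092, -1.5355)
after link 4: o_4 = (-3.9498, -0.8866, 1.2929)
after link 5: o_5 = (-4.6329, -0.7036, 6.2426)
after link 6: o_6 = (-5.4093, -3.6014, 9.2426)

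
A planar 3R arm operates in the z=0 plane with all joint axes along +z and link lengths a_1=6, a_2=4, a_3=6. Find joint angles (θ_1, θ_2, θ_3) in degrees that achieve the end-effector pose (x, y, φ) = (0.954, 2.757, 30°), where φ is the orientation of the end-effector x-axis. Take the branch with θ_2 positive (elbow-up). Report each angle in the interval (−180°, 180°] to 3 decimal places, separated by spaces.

141.552 135.007 113.441

wrist centre = target − a_3·(cos φ, sin φ) = (-4.2422, -0.2430)
cos θ_2 = (18.0549−6²−4²)/(2·6·4) = -0.7072; θ_2 = 135.0067° (elbow-up)
β = atan2(-0.2430,-4.2422) = -176.7216°; ψ = atan2(2.8281,3.1712) = 41.7264°
θ_1 = β − ψ = -218.4480°
θ_3 = φ − θ_1 − θ_2 = 113.4413° (wrapped to (-180°,180°])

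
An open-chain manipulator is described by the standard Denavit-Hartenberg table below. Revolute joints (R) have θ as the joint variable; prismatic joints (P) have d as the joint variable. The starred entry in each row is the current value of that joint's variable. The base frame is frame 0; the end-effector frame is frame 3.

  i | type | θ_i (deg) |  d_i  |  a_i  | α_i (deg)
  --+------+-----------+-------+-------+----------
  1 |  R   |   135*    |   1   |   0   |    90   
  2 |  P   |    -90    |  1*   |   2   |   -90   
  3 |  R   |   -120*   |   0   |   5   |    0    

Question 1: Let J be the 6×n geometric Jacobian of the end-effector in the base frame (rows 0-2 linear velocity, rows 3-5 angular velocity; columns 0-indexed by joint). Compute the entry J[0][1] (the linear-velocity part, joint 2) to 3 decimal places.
prismatic axis z_1 = (0.7071,0.7071,0.0000)
J_v[:, 1] = z_1; J_ω[:, 1] = (0,0,0)
entry J[0][1] = 0.7071

0.707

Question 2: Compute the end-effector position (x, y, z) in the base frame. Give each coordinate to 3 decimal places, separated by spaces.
3.769 3.769 1.500

after link 1: o_1 = (0.0000, 0.0000, 1.0000)
after link 2: o_2 = (0.7071, 0.7071, -1.0000)
after link 3: o_3 = (3.7690, 3.7690, 1.5000)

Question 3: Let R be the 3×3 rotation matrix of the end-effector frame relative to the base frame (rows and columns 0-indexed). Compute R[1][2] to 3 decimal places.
End-effector z-axis (col 2 of R) = (-0.7071,0.7071,0.0000)
R[1][2] = 0.7071

0.707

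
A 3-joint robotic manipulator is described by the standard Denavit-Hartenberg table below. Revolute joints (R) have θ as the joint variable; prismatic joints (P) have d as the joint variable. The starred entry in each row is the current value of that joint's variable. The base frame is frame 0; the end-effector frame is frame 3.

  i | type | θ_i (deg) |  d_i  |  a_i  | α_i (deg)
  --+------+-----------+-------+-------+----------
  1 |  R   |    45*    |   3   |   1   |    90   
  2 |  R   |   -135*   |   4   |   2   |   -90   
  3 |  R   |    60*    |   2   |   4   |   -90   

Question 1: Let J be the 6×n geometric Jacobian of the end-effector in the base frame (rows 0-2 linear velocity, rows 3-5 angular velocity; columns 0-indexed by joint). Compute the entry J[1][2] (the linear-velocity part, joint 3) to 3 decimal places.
axis z_2 = (0.5000,0.5000,-0.7071); lever o_n−o_2 = (-2.4495,2.4495,-2.8284)
cross product → J_v[:, 2] = (0.3178,3.1463,2.4495)
J_ω[:, 2] = z_2
entry J[1][2] = 3.1463

3.146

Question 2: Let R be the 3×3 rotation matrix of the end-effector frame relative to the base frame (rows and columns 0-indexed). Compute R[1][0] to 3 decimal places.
End-effector x-axis (col 0 of R) = (-0.8624,0.3624,-0.3536)
R[1][0] = 0.3624

0.362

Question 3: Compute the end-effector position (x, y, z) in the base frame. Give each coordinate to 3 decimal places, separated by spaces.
0.086 -0.672 -1.243

after link 1: o_1 = (0.7071, 0.7071, 3.0000)
after link 2: o_2 = (2.5355, -3.1213, 1.5858)
after link 3: o_3 = (0.0860, -0.6718, -1.2426)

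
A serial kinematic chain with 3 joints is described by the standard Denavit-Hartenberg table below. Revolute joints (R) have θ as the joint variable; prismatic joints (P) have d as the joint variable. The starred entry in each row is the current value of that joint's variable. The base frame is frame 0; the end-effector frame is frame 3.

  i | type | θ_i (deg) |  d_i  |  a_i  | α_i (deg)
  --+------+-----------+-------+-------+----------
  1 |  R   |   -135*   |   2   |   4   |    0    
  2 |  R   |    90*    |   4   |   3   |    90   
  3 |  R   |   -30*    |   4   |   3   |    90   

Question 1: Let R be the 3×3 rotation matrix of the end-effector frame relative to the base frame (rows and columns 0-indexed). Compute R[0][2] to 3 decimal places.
End-effector z-axis (col 2 of R) = (-0.3536,0.3536,-0.8660)
R[0][2] = -0.3536

-0.354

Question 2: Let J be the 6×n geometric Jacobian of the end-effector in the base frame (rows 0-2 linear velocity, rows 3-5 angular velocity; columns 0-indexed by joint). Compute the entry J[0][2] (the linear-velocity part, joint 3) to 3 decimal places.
axis z_2 = (-0.7071,-0.7071,0.0000); lever o_n−o_2 = (-0.9913,-4.6655,-1.5000)
cross product → J_v[:, 2] = (1.0607,-1.0607,2.5981)
J_ω[:, 2] = z_2
entry J[0][2] = 1.0607

1.061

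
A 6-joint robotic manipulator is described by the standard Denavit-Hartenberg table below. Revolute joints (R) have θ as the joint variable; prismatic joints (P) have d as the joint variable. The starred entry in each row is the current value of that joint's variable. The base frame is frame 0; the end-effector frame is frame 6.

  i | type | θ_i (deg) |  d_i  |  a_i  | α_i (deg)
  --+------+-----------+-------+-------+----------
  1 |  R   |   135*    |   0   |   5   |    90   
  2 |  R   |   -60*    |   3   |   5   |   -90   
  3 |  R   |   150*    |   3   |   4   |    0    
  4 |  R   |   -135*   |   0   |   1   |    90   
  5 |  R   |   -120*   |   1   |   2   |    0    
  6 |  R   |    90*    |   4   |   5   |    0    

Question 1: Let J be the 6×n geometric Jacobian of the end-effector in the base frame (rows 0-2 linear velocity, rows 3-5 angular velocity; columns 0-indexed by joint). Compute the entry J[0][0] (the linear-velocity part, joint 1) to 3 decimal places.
axis z_0 = ẑ; lever o_n−o_0 = (-1.9307,8.5901,-6.6891)
cross product → J_v[:, 0] = (-8.5901,-1.9307,0.0000)
J_ω[:, 0] = z_0
entry J[0][0] = -8.5901

-8.590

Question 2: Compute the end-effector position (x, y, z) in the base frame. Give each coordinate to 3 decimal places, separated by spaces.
-1.931 8.590 -6.689

after link 1: o_1 = (-3.5355, 3.5355, 0.0000)
after link 2: o_2 = (-3.1820, 7.4246, -4.3301)
after link 3: o_3 = (-5.2086, 6.6228, 0.1699)
after link 4: o_4 = (-5.7331, 6.7813, -0.6666)
after link 5: o_5 = (-3.5564, 6.3366, -0.9203)
after link 6: o_6 = (-1.9307, 8.5901, -6.6891)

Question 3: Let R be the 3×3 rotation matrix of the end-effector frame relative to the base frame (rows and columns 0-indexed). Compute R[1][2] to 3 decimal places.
End-effector z-axis (col 2 of R) = (0.5915,0.7745,-0.2241)
R[1][2] = 0.7745

0.775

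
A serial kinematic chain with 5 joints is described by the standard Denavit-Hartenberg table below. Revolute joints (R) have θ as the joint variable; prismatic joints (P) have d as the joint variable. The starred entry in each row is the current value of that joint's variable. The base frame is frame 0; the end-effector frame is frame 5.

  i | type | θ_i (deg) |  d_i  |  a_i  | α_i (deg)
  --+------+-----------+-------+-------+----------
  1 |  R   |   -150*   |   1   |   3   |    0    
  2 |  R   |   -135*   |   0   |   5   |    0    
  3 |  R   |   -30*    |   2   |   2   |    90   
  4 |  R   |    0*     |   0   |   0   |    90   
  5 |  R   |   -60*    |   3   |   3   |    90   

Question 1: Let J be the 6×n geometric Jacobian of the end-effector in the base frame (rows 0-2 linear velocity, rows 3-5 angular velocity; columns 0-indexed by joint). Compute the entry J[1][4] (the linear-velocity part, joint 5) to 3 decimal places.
0.776

axis z_4 = (0.0000,-0.0000,-1.0000); lever o_n−o_4 = (-0.7765,2.8978,-3.0000)
cross product → J_v[:, 4] = (2.8978,0.7765,0.0000)
J_ω[:, 4] = z_4
entry J[1][4] = 0.7765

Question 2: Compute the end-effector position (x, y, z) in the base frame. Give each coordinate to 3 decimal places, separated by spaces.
after link 1: o_1 = (-2.5981, -1.5000, 1.0000)
after link 2: o_2 = (-1.3040, 3.3296, 1.0000)
after link 3: o_3 = (0.1102, 4.7438, 3.0000)
after link 4: o_4 = (0.1102, 4.7438, 3.0000)
after link 5: o_5 = (-0.6662, 7.6416, -0.0000)

-0.666 7.642 -0.000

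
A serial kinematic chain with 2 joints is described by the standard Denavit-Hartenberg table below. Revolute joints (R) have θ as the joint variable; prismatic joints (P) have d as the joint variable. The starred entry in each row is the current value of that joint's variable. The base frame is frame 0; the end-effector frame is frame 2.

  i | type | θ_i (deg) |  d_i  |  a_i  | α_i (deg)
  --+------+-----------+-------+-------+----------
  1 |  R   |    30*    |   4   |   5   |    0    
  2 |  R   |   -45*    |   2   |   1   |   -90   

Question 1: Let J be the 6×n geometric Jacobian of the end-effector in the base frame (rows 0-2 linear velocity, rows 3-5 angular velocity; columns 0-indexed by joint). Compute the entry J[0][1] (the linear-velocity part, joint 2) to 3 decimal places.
0.259

axis z_1 = (0.0000,0.0000,1.0000); lever o_n−o_1 = (0.9659,-0.2588,2.0000)
cross product → J_v[:, 1] = (0.2588,0.9659,-0.0000)
J_ω[:, 1] = z_1
entry J[0][1] = 0.2588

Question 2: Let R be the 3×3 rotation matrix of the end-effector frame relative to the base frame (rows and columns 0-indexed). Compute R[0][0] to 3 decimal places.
End-effector x-axis (col 0 of R) = (0.9659,-0.2588,0.0000)
R[0][0] = 0.9659

0.966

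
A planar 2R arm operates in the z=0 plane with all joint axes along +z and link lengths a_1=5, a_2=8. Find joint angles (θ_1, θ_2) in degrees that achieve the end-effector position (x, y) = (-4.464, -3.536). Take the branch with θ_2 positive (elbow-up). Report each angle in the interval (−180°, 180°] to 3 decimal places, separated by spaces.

121.759 135.001

cos θ_2 = (32.4306−5²−8²)/(2·5·8) = -0.7071; θ_2 = 135.0009° (elbow-up)
β = atan2(-3.5360,-4.4640) = -141.6167°; ψ = atan2(5.6568,-0.6569) = 96.6243°
θ_1 = β − ψ = -238.2410°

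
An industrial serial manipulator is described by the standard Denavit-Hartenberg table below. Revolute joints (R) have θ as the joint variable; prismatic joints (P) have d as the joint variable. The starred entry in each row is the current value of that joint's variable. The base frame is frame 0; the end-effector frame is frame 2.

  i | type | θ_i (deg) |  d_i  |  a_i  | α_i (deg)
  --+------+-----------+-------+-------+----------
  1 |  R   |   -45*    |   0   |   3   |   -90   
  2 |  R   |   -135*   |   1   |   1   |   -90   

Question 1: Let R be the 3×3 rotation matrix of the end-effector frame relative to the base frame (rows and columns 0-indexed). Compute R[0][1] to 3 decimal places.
-0.707

End-effector y-axis (col 1 of R) = (-0.7071,-0.7071,-0.0000)
R[0][1] = -0.7071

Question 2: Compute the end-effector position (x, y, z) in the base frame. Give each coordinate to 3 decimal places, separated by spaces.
2.328 -0.914 0.707

after link 1: o_1 = (2.1213, -2.1213, 0.0000)
after link 2: o_2 = (2.3284, -0.9142, 0.7071)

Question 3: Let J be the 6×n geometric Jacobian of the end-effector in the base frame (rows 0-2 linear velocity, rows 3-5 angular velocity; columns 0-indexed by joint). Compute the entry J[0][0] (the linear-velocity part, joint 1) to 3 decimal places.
0.914

axis z_0 = ẑ; lever o_n−o_0 = (2.3284,-0.9142,0.7071)
cross product → J_v[:, 0] = (0.9142,2.3284,-0.0000)
J_ω[:, 0] = z_0
entry J[0][0] = 0.9142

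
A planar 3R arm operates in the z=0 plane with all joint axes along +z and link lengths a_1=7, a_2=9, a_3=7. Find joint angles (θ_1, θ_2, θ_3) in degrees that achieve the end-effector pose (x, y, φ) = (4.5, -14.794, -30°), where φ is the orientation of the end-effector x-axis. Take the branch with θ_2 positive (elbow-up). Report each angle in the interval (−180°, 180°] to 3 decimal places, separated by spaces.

-150.002 90.002 29.999

wrist centre = target − a_3·(cos φ, sin φ) = (-1.5622, -11.2940)
cos θ_2 = (129.9948−7²−9²)/(2·7·9) = -0.0000; θ_2 = 90.0023° (elbow-up)
β = atan2(-11.2940,-1.5622) = -97.8751°; ψ = atan2(9.0000,6.9996) = 52.1265°
θ_1 = β − ψ = -150.0016°
θ_3 = φ − θ_1 − θ_2 = 29.9993° (wrapped to (-180°,180°])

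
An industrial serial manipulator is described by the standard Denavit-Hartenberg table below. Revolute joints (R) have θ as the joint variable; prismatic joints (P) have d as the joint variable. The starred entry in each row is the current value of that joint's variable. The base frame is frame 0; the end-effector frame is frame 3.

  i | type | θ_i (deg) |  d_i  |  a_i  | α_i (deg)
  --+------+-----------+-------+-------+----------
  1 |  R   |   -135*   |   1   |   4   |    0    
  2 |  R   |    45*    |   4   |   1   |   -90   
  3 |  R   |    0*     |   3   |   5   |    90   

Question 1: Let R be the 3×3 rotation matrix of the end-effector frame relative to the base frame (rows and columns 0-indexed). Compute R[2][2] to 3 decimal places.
1.000

End-effector z-axis (col 2 of R) = (0.0000,0.0000,1.0000)
R[2][2] = 1.0000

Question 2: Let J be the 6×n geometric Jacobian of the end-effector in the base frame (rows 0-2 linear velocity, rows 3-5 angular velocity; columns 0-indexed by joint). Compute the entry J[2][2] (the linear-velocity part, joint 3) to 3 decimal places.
-5.000

axis z_2 = (1.0000,0.0000,0.0000); lever o_n−o_2 = (3.0000,-5.0000,0.0000)
cross product → J_v[:, 2] = (0.0000,0.0000,-5.0000)
J_ω[:, 2] = z_2
entry J[2][2] = -5.0000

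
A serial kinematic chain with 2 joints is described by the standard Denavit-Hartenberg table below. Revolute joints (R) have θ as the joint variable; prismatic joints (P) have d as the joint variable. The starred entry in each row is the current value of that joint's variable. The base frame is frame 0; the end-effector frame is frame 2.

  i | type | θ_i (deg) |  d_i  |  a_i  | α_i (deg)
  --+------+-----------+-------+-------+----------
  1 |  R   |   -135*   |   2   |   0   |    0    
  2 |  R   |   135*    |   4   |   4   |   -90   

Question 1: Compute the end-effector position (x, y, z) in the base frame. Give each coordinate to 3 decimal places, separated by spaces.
4.000 0.000 6.000

after link 1: o_1 = (0.0000, 0.0000, 2.0000)
after link 2: o_2 = (4.0000, 0.0000, 6.0000)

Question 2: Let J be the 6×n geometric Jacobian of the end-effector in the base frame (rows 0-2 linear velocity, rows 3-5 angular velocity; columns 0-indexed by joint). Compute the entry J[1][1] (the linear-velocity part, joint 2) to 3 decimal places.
axis z_1 = (0.0000,0.0000,1.0000); lever o_n−o_1 = (4.0000,0.0000,4.0000)
cross product → J_v[:, 1] = (0.0000,4.0000,0.0000)
J_ω[:, 1] = z_1
entry J[1][1] = 4.0000

4.000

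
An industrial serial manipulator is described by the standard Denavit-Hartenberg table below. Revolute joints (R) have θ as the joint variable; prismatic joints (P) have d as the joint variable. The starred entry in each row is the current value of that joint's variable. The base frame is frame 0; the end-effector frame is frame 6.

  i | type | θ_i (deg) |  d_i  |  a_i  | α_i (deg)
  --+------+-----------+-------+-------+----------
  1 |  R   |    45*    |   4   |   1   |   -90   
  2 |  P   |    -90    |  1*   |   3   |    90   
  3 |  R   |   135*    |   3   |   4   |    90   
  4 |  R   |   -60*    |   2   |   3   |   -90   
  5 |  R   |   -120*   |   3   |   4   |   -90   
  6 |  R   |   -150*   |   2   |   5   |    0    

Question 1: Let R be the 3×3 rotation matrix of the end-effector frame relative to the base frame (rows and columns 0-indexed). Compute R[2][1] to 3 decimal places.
-0.136

End-effector y-axis (col 1 of R) = (-0.9883,0.0697,-0.1358)
R[2][1] = -0.1358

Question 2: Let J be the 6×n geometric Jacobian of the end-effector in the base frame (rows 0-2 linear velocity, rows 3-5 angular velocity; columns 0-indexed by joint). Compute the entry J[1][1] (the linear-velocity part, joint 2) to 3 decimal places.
prismatic axis z_1 = (-0.7071,0.7071,0.0000)
J_v[:, 1] = z_1; J_ω[:, 1] = (0,0,0)
entry J[1][1] = 0.7071

0.707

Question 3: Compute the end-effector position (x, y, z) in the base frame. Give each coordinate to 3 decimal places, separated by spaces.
after link 1: o_1 = (0.7071, 0.7071, 4.0000)
after link 2: o_2 = (0.0000, 1.4142, 7.0000)
after link 3: o_3 = (-4.1213, 1.2929, 4.1716)
after link 4: o_4 = (-4.0342, 4.8800, 4.5251)
after link 5: o_5 = (-8.8507, 5.1257, 5.8446)
after link 6: o_6 = (-8.0299, 7.3101, 0.9913)

-8.030 7.310 0.991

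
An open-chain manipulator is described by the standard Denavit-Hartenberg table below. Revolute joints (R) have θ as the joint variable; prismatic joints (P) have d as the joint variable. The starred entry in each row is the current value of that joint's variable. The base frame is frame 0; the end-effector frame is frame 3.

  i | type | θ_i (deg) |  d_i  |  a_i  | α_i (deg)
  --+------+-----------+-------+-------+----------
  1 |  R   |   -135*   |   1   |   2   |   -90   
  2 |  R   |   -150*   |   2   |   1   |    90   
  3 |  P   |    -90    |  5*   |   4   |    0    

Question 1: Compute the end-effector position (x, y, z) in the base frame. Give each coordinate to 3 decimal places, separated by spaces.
-0.448 2.380 -2.830

after link 1: o_1 = (-1.4142, -1.4142, 1.0000)
after link 2: o_2 = (0.6124, -2.2161, 1.5000)
after link 3: o_3 = (-0.4483, 2.3801, -2.8301)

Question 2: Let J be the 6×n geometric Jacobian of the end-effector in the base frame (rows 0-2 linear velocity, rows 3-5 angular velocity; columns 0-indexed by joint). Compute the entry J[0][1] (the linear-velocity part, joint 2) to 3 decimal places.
axis z_1 = (0.7071,-0.7071,0.0000); lever o_n−o_1 = (0.9659,3.7944,-3.8301)
cross product → J_v[:, 1] = (2.7083,2.7083,3.3660)
J_ω[:, 1] = z_1
entry J[0][1] = 2.7083

2.708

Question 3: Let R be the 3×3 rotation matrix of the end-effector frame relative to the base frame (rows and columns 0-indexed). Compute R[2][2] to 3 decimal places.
End-effector z-axis (col 2 of R) = (0.3536,0.3536,-0.8660)
R[2][2] = -0.8660

-0.866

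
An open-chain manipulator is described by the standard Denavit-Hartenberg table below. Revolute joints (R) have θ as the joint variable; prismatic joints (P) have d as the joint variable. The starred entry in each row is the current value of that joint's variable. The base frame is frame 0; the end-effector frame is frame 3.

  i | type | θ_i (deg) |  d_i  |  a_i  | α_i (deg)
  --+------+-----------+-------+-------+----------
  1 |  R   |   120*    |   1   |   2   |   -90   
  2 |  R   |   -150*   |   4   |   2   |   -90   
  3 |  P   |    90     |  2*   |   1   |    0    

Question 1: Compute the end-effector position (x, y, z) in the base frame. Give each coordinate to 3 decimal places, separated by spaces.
after link 1: o_1 = (-1.0000, 1.7321, 1.0000)
after link 2: o_2 = (-3.5981, -1.7679, 2.0000)
after link 3: o_3 = (-3.2321, -0.4019, 3.7321)

-3.232 -0.402 3.732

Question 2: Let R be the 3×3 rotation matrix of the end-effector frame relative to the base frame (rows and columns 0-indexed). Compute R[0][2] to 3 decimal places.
End-effector z-axis (col 2 of R) = (-0.2500,0.4330,0.8660)
R[0][2] = -0.2500

-0.250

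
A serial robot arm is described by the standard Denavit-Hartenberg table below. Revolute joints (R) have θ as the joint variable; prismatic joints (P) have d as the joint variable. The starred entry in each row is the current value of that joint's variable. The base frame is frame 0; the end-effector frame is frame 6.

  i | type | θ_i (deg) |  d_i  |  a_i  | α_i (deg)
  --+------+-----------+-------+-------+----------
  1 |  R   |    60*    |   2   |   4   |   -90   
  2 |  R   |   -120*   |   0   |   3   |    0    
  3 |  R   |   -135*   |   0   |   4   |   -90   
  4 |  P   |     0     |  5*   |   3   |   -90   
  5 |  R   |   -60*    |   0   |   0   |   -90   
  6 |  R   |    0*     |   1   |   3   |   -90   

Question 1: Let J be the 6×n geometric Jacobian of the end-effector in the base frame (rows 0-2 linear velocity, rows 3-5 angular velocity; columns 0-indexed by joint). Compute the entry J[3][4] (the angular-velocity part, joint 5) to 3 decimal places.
axis z_4 = (0.8660,-0.5000,-0.0000); lever o_n−o_4 = (-1.3195,-2.2854,-1.7424)
cross product → J_v[:, 4] = (0.8712,1.5089,-2.6390)
J_ω[:, 4] = z_4
entry J[3][4] = 0.8660

0.866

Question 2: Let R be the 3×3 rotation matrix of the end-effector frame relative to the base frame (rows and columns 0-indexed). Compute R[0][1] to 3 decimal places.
-0.129

End-effector y-axis (col 1 of R) = (-0.1294,-0.2241,0.9659)
R[0][1] = -0.1294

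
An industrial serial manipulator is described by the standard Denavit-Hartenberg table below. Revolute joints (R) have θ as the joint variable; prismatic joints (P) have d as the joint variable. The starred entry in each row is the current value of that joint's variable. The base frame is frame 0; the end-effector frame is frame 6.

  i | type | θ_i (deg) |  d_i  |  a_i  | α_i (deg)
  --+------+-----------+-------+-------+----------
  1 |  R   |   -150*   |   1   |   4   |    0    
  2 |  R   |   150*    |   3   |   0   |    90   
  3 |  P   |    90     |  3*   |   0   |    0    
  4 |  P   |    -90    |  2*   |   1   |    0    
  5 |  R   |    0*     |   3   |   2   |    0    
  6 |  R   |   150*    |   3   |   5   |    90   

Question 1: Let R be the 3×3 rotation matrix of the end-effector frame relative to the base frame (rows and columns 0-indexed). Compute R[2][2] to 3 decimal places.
0.866

End-effector z-axis (col 2 of R) = (0.5000,-0.0000,0.8660)
R[2][2] = 0.8660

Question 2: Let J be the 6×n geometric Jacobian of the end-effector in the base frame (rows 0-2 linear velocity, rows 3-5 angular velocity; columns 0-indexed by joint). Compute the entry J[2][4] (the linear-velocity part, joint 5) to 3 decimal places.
-2.330

axis z_4 = (0.0000,-1.0000,0.0000); lever o_n−o_4 = (-2.3301,-6.0000,2.5000)
cross product → J_v[:, 4] = (-2.5000,-0.0000,-2.3301)
J_ω[:, 4] = z_4
entry J[2][4] = -2.3301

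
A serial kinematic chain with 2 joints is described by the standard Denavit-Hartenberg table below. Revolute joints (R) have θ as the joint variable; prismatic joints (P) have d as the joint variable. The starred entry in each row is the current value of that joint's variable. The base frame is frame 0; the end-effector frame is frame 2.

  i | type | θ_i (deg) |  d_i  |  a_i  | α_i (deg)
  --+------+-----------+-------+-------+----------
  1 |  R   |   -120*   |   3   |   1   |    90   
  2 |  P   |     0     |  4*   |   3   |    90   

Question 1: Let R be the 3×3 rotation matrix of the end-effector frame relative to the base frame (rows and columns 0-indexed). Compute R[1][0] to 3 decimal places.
End-effector x-axis (col 0 of R) = (-0.5000,-0.8660,0.0000)
R[1][0] = -0.8660

-0.866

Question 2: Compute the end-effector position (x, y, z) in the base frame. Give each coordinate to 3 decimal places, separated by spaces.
after link 1: o_1 = (-0.5000, -0.8660, 3.0000)
after link 2: o_2 = (-5.4641, -1.4641, 3.0000)

-5.464 -1.464 3.000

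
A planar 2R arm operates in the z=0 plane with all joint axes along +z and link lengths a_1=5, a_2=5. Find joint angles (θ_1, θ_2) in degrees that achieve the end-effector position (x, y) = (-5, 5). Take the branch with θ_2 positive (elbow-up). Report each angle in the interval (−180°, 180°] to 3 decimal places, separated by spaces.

cos θ_2 = (50.0000−5²−5²)/(2·5·5) = 0.0000; θ_2 = 90.0000° (elbow-up)
β = atan2(5.0000,-5.0000) = 135.0000°; ψ = atan2(5.0000,5.0000) = 45.0000°
θ_1 = β − ψ = 90.0000°

90.000 90.000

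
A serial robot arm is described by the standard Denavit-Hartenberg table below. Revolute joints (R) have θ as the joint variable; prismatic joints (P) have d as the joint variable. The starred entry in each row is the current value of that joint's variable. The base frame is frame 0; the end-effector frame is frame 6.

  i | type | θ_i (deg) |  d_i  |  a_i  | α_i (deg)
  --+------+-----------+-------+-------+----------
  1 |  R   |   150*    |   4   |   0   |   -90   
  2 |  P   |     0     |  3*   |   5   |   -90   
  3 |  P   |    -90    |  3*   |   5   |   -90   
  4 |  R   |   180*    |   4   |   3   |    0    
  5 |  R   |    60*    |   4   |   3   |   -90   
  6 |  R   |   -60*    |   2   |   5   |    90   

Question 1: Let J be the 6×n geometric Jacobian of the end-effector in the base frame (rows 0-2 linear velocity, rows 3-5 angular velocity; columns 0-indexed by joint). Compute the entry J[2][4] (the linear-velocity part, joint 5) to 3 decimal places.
-1.018

axis z_4 = (-0.8660,0.5000,-0.0000); lever o_n−o_4 = (-6.7051,5.0466,-5.7631)
cross product → J_v[:, 4] = (-2.8816,-4.9910,-1.0179)
J_ω[:, 4] = z_4
entry J[2][4] = -1.0179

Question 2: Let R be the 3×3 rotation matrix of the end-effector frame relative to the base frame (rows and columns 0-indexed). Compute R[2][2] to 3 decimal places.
0.750

End-effector z-axis (col 2 of R) = (-0.6495,-0.1250,0.7500)
R[2][2] = 0.7500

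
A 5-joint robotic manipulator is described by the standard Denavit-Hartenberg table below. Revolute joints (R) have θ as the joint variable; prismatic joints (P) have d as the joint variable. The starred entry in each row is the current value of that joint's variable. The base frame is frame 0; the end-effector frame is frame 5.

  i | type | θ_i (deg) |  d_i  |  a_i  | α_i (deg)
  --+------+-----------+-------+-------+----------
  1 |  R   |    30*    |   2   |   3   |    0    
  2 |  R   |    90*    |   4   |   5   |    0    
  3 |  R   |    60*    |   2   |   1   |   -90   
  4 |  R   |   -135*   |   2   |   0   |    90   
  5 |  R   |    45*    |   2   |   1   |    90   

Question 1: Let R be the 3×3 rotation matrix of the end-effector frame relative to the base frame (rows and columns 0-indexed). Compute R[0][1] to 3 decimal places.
End-effector y-axis (col 1 of R) = (0.7071,-0.0000,-0.7071)
R[0][1] = 0.7071

0.707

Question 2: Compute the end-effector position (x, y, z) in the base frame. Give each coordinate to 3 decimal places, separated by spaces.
1.012 3.123 7.086

after link 1: o_1 = (2.5981, 1.5000, 2.0000)
after link 2: o_2 = (0.0981, 5.8301, 6.0000)
after link 3: o_3 = (-0.9019, 5.8301, 8.0000)
after link 4: o_4 = (-0.9019, 3.8301, 8.0000)
after link 5: o_5 = (1.0123, 3.1230, 7.0858)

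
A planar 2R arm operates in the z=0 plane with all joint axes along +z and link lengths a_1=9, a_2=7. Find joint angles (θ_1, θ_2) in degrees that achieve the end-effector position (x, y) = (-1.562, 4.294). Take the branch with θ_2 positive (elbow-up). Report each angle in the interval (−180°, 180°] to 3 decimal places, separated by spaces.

cos θ_2 = (20.8783−9²−7²)/(2·9·7) = -0.8660; θ_2 = 150.0023° (elbow-up)
β = atan2(4.2940,-1.5620) = 109.9895°; ψ = atan2(3.4998,2.9377) = 49.9900°
θ_1 = β − ψ = 59.9995°

59.999 150.002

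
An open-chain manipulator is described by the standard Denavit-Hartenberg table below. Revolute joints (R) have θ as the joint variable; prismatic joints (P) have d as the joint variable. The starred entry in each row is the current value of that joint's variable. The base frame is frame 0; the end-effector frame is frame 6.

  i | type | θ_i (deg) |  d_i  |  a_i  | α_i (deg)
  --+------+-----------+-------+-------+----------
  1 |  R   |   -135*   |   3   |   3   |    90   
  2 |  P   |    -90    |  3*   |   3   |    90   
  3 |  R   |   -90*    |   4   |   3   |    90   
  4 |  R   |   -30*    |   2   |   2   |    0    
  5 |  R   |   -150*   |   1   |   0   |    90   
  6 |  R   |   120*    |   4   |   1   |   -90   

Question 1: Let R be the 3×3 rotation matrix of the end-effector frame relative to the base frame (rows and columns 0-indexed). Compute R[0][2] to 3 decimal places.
End-effector z-axis (col 2 of R) = (0.6124,-0.6124,-0.5000)
R[0][2] = 0.6124

0.612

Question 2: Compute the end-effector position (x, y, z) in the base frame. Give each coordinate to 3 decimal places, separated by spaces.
4.407 1.250 3.866

after link 1: o_1 = (-2.1213, -2.1213, 3.0000)
after link 2: o_2 = (-4.2426, -0.0000, 0.0000)
after link 3: o_3 = (0.7071, 0.7071, -0.0000)
after link 4: o_4 = (1.2247, -1.2247, 2.0000)
after link 5: o_5 = (1.2247, -1.2247, 3.0000)
after link 6: o_6 = (4.4067, 1.2501, 3.8660)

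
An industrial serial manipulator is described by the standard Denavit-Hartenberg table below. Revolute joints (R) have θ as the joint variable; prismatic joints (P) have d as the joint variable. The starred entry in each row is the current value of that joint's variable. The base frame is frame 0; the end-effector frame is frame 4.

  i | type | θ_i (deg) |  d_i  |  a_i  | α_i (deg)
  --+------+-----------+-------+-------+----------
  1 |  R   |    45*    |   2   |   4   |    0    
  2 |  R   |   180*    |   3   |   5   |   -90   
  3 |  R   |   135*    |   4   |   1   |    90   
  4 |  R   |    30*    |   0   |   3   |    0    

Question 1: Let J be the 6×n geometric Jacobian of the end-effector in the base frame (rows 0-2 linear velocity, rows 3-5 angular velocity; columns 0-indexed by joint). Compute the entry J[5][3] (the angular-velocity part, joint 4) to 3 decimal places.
axis z_3 = (-0.5000,-0.5000,-0.7071); lever o_n−o_3 = (2.3597,0.2384,-1.8371)
cross product → J_v[:, 3] = (1.0871,-2.5871,1.0607)
J_ω[:, 3] = z_3
entry J[5][3] = -0.7071

-0.707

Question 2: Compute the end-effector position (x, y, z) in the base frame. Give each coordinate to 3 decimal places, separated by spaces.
after link 1: o_1 = (2.8284, 2.8284, 2.0000)
after link 2: o_2 = (-0.7071, -0.7071, 5.0000)
after link 3: o_3 = (2.6213, -3.0355, 4.2929)
after link 4: o_4 = (4.9810, -2.7972, 2.4558)

4.981 -2.797 2.456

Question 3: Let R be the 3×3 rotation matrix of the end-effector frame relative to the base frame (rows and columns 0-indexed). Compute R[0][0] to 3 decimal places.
End-effector x-axis (col 0 of R) = (0.7866,0.0795,-0.6124)
R[0][0] = 0.7866

0.787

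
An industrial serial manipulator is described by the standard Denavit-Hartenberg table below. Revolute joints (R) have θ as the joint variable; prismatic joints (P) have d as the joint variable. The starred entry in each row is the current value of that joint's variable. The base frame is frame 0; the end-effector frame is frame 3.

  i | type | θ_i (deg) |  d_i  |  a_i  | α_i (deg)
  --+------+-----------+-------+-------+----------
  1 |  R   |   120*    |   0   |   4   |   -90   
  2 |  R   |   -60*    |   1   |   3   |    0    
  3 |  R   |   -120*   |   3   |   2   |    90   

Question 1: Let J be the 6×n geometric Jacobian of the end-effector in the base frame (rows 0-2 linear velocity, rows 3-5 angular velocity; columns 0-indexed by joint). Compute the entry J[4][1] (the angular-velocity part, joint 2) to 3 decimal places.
axis z_1 = (-0.8660,-0.5000,0.0000); lever o_n−o_1 = (-3.2141,-2.4330,2.5981)
cross product → J_v[:, 1] = (-1.2990,2.2500,0.5000)
J_ω[:, 1] = z_1
entry J[4][1] = -0.5000

-0.500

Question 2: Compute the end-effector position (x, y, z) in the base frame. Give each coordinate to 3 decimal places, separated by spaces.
after link 1: o_1 = (-2.0000, 3.4641, 0.0000)
after link 2: o_2 = (-3.6160, 4.2631, 2.5981)
after link 3: o_3 = (-5.2141, 1.0311, 2.5981)

-5.214 1.031 2.598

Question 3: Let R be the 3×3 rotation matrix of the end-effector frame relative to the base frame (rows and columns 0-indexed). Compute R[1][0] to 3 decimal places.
End-effector x-axis (col 0 of R) = (0.5000,-0.8660,0.0000)
R[1][0] = -0.8660

-0.866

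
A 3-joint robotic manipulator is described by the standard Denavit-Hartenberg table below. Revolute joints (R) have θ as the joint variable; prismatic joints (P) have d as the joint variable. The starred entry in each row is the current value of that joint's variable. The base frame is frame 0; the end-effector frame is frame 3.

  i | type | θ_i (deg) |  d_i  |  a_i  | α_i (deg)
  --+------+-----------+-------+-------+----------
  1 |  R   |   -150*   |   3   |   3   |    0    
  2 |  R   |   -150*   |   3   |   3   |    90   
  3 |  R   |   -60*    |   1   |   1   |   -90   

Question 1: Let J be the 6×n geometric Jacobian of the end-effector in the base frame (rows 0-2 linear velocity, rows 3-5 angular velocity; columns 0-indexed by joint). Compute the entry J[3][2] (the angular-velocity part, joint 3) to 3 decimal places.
0.866

axis z_2 = (0.8660,-0.5000,0.0000); lever o_n−o_2 = (1.1160,-0.0670,-0.8660)
cross product → J_v[:, 2] = (0.4330,0.7500,0.5000)
J_ω[:, 2] = z_2
entry J[3][2] = 0.8660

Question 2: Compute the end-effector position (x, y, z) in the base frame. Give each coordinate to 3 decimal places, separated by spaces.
0.018 1.031 5.134

after link 1: o_1 = (-2.5981, -1.5000, 3.0000)
after link 2: o_2 = (-1.0981, 1.0981, 6.0000)
after link 3: o_3 = (0.0179, 1.0311, 5.1340)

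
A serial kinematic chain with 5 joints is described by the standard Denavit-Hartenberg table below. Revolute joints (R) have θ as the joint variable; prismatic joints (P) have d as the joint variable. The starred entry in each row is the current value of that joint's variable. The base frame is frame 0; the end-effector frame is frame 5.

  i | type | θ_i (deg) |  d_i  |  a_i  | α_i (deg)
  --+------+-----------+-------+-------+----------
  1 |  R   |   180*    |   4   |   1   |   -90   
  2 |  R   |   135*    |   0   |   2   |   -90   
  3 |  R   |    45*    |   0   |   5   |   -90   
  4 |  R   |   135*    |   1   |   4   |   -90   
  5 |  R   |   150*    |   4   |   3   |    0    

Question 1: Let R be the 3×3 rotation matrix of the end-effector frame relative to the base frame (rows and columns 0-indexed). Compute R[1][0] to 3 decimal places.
0.079

End-effector x-axis (col 0 of R) = (0.9892,0.0795,-0.1232)
R[1][0] = 0.0795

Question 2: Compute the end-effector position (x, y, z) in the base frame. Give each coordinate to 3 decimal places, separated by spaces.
after link 1: o_1 = (-1.0000, 0.0000, 4.0000)
after link 2: o_2 = (0.4142, -0.0000, 2.5858)
after link 3: o_3 = (2.9142, 3.5355, 0.0858)
after link 4: o_4 = (-1.0000, 2.2426, -0.0000)
after link 5: o_5 = (2.5534, 0.4810, 3.0447)

2.553 0.481 3.045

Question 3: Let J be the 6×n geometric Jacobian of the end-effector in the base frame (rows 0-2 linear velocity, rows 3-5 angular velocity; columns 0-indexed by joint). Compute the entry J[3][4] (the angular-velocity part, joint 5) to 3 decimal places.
axis z_4 = (0.1464,-0.5000,0.8536); lever o_n−o_4 = (3.5534,-1.7616,3.0447)
cross product → J_v[:, 4] = (-0.0187,2.5871,1.5187)
J_ω[:, 4] = z_4
entry J[3][4] = 0.1464

0.146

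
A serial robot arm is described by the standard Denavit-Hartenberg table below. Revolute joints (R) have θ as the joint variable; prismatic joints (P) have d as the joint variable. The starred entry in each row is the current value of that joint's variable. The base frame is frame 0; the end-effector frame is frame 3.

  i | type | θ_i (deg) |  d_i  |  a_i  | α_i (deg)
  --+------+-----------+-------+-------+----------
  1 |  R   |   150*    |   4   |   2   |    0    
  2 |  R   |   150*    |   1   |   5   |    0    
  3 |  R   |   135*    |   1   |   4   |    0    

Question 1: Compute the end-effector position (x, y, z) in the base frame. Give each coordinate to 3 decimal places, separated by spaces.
1.803 0.534 6.000

after link 1: o_1 = (-1.7321, 1.0000, 4.0000)
after link 2: o_2 = (0.7679, -3.3301, 5.0000)
after link 3: o_3 = (1.8032, 0.5336, 6.0000)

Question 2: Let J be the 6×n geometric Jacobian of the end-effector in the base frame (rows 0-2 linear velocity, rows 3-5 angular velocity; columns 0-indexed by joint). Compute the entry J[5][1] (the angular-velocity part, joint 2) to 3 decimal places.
axis z_1 = (0.0000,0.0000,1.0000); lever o_n−o_1 = (3.5353,-0.4664,2.0000)
cross product → J_v[:, 1] = (0.4664,3.5353,-0.0000)
J_ω[:, 1] = z_1
entry J[5][1] = 1.0000

1.000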